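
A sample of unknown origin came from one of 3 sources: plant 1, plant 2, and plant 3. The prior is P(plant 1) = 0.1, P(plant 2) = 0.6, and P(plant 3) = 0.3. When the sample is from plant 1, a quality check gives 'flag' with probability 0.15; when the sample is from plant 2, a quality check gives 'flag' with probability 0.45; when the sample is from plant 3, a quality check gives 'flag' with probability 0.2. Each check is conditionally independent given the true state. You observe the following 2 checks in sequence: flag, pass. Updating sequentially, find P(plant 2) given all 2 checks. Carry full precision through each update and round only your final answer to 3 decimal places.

After 'flag': normaliser = 0.15·0.1000 + 0.45·0.6000 + 0.2·0.3000; P(plant 1) ≈ 0.0435, P(plant 2) ≈ 0.7826, P(plant 3) ≈ 0.1739
After 'pass': normaliser = 0.85·0.0435 + 0.55·0.7826 + 0.8·0.1739; P(plant 1) ≈ 0.0609, P(plant 2) ≈ 0.7097, P(plant 3) ≈ 0.2294

0.710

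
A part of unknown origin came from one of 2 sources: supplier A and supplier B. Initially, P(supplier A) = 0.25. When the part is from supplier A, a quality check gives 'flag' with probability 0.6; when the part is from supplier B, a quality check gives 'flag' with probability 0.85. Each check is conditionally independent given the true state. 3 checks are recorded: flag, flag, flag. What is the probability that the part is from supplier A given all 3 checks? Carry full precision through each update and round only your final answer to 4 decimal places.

0.1049

After 'flag': P(supplier A) = 0.6·0.2500 / (0.6·0.2500 + 0.85·0.7500) ≈ 0.1905
After 'flag': P(supplier A) = 0.6·0.1905 / (0.6·0.1905 + 0.85·0.8095) ≈ 0.1424
After 'flag': P(supplier A) = 0.6·0.1424 / (0.6·0.1424 + 0.85·0.8576) ≈ 0.1049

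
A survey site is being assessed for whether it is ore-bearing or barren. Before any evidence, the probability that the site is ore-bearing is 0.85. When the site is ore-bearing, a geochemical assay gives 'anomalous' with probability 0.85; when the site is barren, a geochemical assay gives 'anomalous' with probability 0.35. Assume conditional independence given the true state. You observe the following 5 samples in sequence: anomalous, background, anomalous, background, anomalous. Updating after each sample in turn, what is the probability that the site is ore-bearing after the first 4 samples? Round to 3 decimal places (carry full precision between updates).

0.640

After 'anomalous': P(ore) = 0.85·0.8500 / (0.85·0.8500 + 0.35·0.1500) ≈ 0.9323
After 'background': P(ore) = 0.15·0.9323 / (0.15·0.9323 + 0.65·0.0677) ≈ 0.7605
After 'anomalous': P(ore) = 0.85·0.7605 / (0.85·0.7605 + 0.35·0.2395) ≈ 0.8852
After 'background': P(ore) = 0.15·0.8852 / (0.15·0.8852 + 0.65·0.1148) ≈ 0.6403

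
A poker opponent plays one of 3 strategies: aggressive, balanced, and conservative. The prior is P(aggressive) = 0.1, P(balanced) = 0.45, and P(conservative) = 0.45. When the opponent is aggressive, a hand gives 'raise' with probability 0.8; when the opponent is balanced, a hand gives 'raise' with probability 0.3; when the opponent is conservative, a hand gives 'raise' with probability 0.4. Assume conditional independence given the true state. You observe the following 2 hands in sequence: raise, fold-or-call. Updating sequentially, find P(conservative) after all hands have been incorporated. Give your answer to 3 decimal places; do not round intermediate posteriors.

0.494

After 'raise': normaliser = 0.8·0.1000 + 0.3·0.4500 + 0.4·0.4500; P(aggressive) ≈ 0.2025, P(balanced) ≈ 0.3418, P(conservative) ≈ 0.4557
After 'fold-or-call': normaliser = 0.2·0.2025 + 0.7·0.3418 + 0.6·0.4557; P(aggressive) ≈ 0.0732, P(balanced) ≈ 0.4325, P(conservative) ≈ 0.4943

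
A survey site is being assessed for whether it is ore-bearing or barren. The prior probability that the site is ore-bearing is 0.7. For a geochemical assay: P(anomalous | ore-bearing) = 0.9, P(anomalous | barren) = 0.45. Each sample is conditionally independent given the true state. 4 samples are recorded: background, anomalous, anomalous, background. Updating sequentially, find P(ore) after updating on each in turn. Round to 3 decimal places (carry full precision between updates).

After 'background': P(ore) = 0.1·0.7000 / (0.1·0.7000 + 0.55·0.3000) ≈ 0.2979
After 'anomalous': P(ore) = 0.9·0.2979 / (0.9·0.2979 + 0.45·0.7021) ≈ 0.4590
After 'anomalous': P(ore) = 0.9·0.4590 / (0.9·0.4590 + 0.45·0.5410) ≈ 0.6292
After 'background': P(ore) = 0.1·0.6292 / (0.1·0.6292 + 0.55·0.3708) ≈ 0.2358

0.236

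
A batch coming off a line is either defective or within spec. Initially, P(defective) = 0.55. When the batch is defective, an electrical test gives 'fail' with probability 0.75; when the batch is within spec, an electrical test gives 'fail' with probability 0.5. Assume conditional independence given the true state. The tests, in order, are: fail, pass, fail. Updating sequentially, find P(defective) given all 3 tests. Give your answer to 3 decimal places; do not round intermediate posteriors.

After 'fail': P(defective) = 0.75·0.5500 / (0.75·0.5500 + 0.5·0.4500) ≈ 0.6471
After 'pass': P(defective) = 0.25·0.6471 / (0.25·0.6471 + 0.5·0.3529) ≈ 0.4783
After 'fail': P(defective) = 0.75·0.4783 / (0.75·0.4783 + 0.5·0.5217) ≈ 0.5789

0.579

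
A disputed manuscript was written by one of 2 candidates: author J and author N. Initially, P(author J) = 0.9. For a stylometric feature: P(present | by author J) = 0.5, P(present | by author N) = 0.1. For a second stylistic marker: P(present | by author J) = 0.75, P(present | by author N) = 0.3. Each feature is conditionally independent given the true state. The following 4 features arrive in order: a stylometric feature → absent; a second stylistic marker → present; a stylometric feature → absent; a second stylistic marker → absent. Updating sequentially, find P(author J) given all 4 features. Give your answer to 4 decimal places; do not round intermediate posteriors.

0.7127

After a stylometric feature='absent': P(author J) = 0.5·0.9000 / (0.5·0.9000 + 0.9·0.1000) ≈ 0.8333
After a second stylistic marker='present': P(author J) = 0.75·0.8333 / (0.75·0.8333 + 0.3·0.1667) ≈ 0.9259
After a stylometric feature='absent': P(author J) = 0.5·0.9259 / (0.5·0.9259 + 0.9·0.0741) ≈ 0.8741
After a second stylistic marker='absent': P(author J) = 0.25·0.8741 / (0.25·0.8741 + 0.7·0.1259) ≈ 0.7127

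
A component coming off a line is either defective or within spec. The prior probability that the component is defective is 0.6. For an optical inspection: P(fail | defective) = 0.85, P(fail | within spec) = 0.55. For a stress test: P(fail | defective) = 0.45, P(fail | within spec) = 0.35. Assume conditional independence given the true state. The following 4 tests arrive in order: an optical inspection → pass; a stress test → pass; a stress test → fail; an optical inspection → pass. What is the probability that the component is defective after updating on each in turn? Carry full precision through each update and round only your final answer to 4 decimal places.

0.1535

Apply Bayes' rule sequentially, carrying P(defective) forward.
After an optical inspection='pass': P(defective) = 0.15·0.6000 / (0.15·0.6000 + 0.45·0.4000) ≈ 0.3333
After a stress test='pass': P(defective) = 0.55·0.3333 / (0.55·0.3333 + 0.65·0.6667) ≈ 0.2973
After a stress test='fail': P(defective) = 0.45·0.2973 / (0.45·0.2973 + 0.35·0.7027) ≈ 0.3523
After an optical inspection='pass': P(defective) = 0.15·0.3523 / (0.15·0.3523 + 0.45·0.6477) ≈ 0.1535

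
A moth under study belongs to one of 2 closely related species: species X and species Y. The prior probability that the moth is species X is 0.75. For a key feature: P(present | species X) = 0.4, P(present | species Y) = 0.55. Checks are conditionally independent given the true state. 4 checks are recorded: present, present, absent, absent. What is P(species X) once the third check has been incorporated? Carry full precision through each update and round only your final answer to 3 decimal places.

0.679

After 'present': P(species X) = 0.4·0.7500 / (0.4·0.7500 + 0.55·0.2500) ≈ 0.6857
After 'present': P(species X) = 0.4·0.6857 / (0.4·0.6857 + 0.55·0.3143) ≈ 0.6134
After 'absent': P(species X) = 0.6·0.6134 / (0.6·0.6134 + 0.45·0.3866) ≈ 0.6790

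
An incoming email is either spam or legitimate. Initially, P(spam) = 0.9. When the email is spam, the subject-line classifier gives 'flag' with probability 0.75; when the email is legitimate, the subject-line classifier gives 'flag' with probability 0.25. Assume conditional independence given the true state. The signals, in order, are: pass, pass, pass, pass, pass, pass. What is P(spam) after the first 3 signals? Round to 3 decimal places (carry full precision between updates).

After 'pass': P(spam) = 0.25·0.9000 / (0.25·0.9000 + 0.75·0.1000) ≈ 0.7500
After 'pass': P(spam) = 0.25·0.7500 / (0.25·0.7500 + 0.75·0.2500) ≈ 0.5000
After 'pass': P(spam) = 0.25·0.5000 / (0.25·0.5000 + 0.75·0.5000) ≈ 0.2500

0.250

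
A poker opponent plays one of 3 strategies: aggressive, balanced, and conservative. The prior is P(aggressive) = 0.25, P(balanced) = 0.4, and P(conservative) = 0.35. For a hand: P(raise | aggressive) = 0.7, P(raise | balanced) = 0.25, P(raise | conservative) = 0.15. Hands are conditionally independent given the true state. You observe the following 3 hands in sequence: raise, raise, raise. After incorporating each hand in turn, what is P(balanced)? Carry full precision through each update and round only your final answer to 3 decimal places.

Each posterior becomes the prior for the next update.
After 'raise': normaliser = 0.7·0.2500 + 0.25·0.4000 + 0.15·0.3500; P(aggressive) ≈ 0.5344, P(balanced) ≈ 0.3053, P(conservative) ≈ 0.1603
After 'raise': normaliser = 0.7·0.5344 + 0.25·0.3053 + 0.15·0.1603; P(aggressive) ≈ 0.7884, P(balanced) ≈ 0.1609, P(conservative) ≈ 0.0507
After 'raise': normaliser = 0.7·0.7884 + 0.25·0.1609 + 0.15·0.0507; P(aggressive) ≈ 0.9202, P(balanced) ≈ 0.0671, P(conservative) ≈ 0.0127

0.067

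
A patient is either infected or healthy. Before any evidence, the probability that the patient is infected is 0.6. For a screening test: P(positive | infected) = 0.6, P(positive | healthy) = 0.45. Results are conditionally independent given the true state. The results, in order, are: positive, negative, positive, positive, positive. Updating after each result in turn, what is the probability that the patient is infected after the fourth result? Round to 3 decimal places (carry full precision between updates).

0.721

Apply Bayes' rule sequentially, carrying P(infected) forward.
After 'positive': P(infected) = 0.6·0.6000 / (0.6·0.6000 + 0.45·0.4000) ≈ 0.6667
After 'negative': P(infected) = 0.4·0.6667 / (0.4·0.6667 + 0.55·0.3333) ≈ 0.5926
After 'positive': P(infected) = 0.6·0.5926 / (0.6·0.5926 + 0.45·0.4074) ≈ 0.6598
After 'positive': P(infected) = 0.6·0.6598 / (0.6·0.6598 + 0.45·0.3402) ≈ 0.7211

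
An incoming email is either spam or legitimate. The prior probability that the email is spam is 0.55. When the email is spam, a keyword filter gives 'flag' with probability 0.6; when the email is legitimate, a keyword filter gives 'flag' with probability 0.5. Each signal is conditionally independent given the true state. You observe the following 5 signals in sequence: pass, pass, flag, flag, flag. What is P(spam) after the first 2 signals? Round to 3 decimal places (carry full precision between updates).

After 'pass': P(spam) = 0.4·0.5500 / (0.4·0.5500 + 0.5·0.4500) ≈ 0.4944
After 'pass': P(spam) = 0.4·0.4944 / (0.4·0.4944 + 0.5·0.5056) ≈ 0.4389

0.439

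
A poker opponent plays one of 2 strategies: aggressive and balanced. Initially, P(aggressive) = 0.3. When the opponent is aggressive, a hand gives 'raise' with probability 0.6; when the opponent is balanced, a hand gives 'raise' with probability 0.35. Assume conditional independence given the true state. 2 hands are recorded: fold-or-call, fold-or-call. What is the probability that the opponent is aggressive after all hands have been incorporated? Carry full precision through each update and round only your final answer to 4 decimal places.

0.1396

After 'fold-or-call': P(aggressive) = 0.4·0.3000 / (0.4·0.3000 + 0.65·0.7000) ≈ 0.2087
After 'fold-or-call': P(aggressive) = 0.4·0.2087 / (0.4·0.2087 + 0.65·0.7913) ≈ 0.1396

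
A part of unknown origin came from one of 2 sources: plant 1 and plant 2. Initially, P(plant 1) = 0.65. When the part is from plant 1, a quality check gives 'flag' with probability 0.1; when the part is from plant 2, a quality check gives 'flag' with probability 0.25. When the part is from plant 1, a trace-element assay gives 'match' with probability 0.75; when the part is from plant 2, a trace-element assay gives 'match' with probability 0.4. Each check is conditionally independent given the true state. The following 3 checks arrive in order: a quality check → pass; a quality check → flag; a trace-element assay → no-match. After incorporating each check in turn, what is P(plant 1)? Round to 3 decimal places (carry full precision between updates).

After a quality check='pass': P(plant 1) = 0.9·0.6500 / (0.9·0.6500 + 0.75·0.3500) ≈ 0.6903
After a quality check='flag': P(plant 1) = 0.1·0.6903 / (0.1·0.6903 + 0.25·0.3097) ≈ 0.4713
After a trace-element assay='no-match': P(plant 1) = 0.25·0.4713 / (0.25·0.4713 + 0.6·0.5287) ≈ 0.2708

0.271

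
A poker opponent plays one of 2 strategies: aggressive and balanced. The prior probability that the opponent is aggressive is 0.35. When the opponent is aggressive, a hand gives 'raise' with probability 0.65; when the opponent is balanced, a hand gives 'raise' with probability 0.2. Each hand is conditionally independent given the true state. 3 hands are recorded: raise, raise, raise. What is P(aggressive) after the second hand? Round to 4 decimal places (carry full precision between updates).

0.8505

Apply Bayes' rule sequentially, carrying P(aggressive) forward.
After 'raise': P(aggressive) = 0.65·0.3500 / (0.65·0.3500 + 0.2·0.6500) ≈ 0.6364
After 'raise': P(aggressive) = 0.65·0.6364 / (0.65·0.6364 + 0.2·0.3636) ≈ 0.8505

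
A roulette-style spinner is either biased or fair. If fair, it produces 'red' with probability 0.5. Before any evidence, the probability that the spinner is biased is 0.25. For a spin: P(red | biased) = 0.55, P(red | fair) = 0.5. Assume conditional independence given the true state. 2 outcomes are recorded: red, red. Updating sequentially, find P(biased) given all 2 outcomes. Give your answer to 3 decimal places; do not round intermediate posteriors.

After 'red': P(biased) = 0.55·0.2500 / (0.55·0.2500 + 0.5·0.7500) ≈ 0.2683
After 'red': P(biased) = 0.55·0.2683 / (0.55·0.2683 + 0.5·0.7317) ≈ 0.2874

0.287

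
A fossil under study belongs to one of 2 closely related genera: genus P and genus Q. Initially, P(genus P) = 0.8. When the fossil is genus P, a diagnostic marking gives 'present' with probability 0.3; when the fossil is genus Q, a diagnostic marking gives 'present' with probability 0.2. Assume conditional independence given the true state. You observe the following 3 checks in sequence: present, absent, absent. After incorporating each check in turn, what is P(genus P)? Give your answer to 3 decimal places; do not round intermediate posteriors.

Apply Bayes' rule sequentially, carrying P(genus P) forward.
After 'present': P(genus P) = 0.3·0.8000 / (0.3·0.8000 + 0.2·0.2000) ≈ 0.8571
After 'absent': P(genus P) = 0.7·0.8571 / (0.7·0.8571 + 0.8·0.1429) ≈ 0.8400
After 'absent': P(genus P) = 0.7·0.8400 / (0.7·0.8400 + 0.8·0.1600) ≈ 0.8212

0.821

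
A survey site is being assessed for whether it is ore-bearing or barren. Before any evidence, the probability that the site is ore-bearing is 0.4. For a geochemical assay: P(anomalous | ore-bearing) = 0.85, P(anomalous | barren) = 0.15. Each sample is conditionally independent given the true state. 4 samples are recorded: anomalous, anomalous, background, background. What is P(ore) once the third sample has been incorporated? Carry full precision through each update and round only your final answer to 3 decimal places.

0.791

Apply Bayes' rule sequentially, carrying P(ore) forward.
After 'anomalous': P(ore) = 0.85·0.4000 / (0.85·0.4000 + 0.15·0.6000) ≈ 0.7907
After 'anomalous': P(ore) = 0.85·0.7907 / (0.85·0.7907 + 0.15·0.2093) ≈ 0.9554
After 'background': P(ore) = 0.15·0.9554 / (0.15·0.9554 + 0.85·0.0446) ≈ 0.7907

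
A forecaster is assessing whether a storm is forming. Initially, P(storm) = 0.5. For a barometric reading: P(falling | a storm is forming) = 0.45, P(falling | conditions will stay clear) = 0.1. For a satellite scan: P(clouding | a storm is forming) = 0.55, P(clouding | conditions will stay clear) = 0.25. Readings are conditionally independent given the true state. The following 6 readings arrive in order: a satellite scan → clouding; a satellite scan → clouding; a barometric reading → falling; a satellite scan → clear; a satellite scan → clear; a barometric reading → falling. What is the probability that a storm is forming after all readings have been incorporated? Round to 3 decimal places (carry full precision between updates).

After a satellite scan='clouding': P(storm) = 0.55·0.5000 / (0.55·0.5000 + 0.25·0.5000) ≈ 0.6875
After a satellite scan='clouding': P(storm) = 0.55·0.6875 / (0.55·0.6875 + 0.25·0.3125) ≈ 0.8288
After a barometric reading='falling': P(storm) = 0.45·0.8288 / (0.45·0.8288 + 0.1·0.1712) ≈ 0.9561
After a satellite scan='clear': P(storm) = 0.45·0.9561 / (0.45·0.9561 + 0.75·0.0439) ≈ 0.9289
After a satellite scan='clear': P(storm) = 0.45·0.9289 / (0.45·0.9289 + 0.75·0.0711) ≈ 0.8869
After a barometric reading='falling': P(storm) = 0.45·0.8869 / (0.45·0.8869 + 0.1·0.1131) ≈ 0.9724

0.972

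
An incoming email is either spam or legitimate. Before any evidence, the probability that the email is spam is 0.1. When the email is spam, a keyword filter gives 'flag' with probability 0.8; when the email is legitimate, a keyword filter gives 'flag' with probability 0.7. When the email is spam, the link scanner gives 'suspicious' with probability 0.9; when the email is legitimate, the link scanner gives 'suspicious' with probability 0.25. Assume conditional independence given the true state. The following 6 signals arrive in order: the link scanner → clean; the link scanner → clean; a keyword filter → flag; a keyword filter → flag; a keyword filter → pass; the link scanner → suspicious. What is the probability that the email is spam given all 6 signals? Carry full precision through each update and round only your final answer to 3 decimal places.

After the link scanner='clean': P(spam) = 0.1·0.1000 / (0.1·0.1000 + 0.75·0.9000) ≈ 0.0146
After the link scanner='clean': P(spam) = 0.1·0.0146 / (0.1·0.0146 + 0.75·0.9854) ≈ 0.0020
After a keyword filter='flag': P(spam) = 0.8·0.0020 / (0.8·0.0020 + 0.7·0.9980) ≈ 0.0023
After a keyword filter='flag': P(spam) = 0.8·0.0023 / (0.8·0.0023 + 0.7·0.9977) ≈ 0.0026
After a keyword filter='pass': P(spam) = 0.2·0.0026 / (0.2·0.0026 + 0.3·0.9974) ≈ 0.0017
After the link scanner='suspicious': P(spam) = 0.9·0.0017 / (0.9·0.0017 + 0.25·0.9983) ≈ 0.0062

0.006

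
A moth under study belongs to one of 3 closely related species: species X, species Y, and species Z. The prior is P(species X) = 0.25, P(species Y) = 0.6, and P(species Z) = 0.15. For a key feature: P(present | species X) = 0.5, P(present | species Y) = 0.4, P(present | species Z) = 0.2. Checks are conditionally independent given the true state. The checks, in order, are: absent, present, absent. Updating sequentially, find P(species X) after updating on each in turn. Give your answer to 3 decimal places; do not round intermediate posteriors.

After 'absent': normaliser = 0.5·0.2500 + 0.6·0.6000 + 0.8·0.1500; P(species X) ≈ 0.2066, P(species Y) ≈ 0.5950, P(species Z) ≈ 0.1983
After 'present': normaliser = 0.5·0.2066 + 0.4·0.5950 + 0.2·0.1983; P(species X) ≈ 0.2711, P(species Y) ≈ 0.6247, P(species Z) ≈ 0.1041
After 'absent': normaliser = 0.5·0.2711 + 0.6·0.6247 + 0.8·0.1041; P(species X) ≈ 0.2284, P(species Y) ≈ 0.6313, P(species Z) ≈ 0.1403

0.228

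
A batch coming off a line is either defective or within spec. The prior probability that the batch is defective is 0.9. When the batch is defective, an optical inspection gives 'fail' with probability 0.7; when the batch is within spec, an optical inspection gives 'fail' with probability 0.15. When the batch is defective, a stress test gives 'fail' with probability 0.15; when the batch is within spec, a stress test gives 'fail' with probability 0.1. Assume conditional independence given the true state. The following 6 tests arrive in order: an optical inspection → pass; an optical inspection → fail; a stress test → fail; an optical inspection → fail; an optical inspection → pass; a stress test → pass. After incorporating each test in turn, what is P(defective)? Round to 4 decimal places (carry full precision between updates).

After an optical inspection='pass': P(defective) = 0.3·0.9000 / (0.3·0.9000 + 0.85·0.1000) ≈ 0.7606
After an optical inspection='fail': P(defective) = 0.7·0.7606 / (0.7·0.7606 + 0.15·0.2394) ≈ 0.9368
After a stress test='fail': P(defective) = 0.15·0.9368 / (0.15·0.9368 + 0.1·0.0632) ≈ 0.9570
After an optical inspection='fail': P(defective) = 0.7·0.9570 / (0.7·0.9570 + 0.15·0.0430) ≈ 0.9905
After an optical inspection='pass': P(defective) = 0.3·0.9905 / (0.3·0.9905 + 0.85·0.0095) ≈ 0.9734
After a stress test='pass': P(defective) = 0.85·0.9734 / (0.85·0.9734 + 0.9·0.0266) ≈ 0.9719

0.9719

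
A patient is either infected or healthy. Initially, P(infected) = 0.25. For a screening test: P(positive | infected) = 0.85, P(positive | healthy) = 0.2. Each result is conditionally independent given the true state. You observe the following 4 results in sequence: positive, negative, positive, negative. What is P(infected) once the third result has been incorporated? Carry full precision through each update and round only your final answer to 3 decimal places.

After 'positive': P(infected) = 0.85·0.2500 / (0.85·0.2500 + 0.2·0.7500) ≈ 0.5862
After 'negative': P(infected) = 0.15·0.5862 / (0.15·0.5862 + 0.8·0.4138) ≈ 0.2099
After 'positive': P(infected) = 0.85·0.2099 / (0.85·0.2099 + 0.2·0.7901) ≈ 0.5303

0.530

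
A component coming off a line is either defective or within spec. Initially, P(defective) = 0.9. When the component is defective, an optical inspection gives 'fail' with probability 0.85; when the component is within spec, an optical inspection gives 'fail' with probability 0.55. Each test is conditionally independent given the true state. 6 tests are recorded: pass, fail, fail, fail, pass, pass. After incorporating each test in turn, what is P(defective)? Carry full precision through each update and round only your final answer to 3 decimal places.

0.552

After 'pass': P(defective) = 0.15·0.9000 / (0.15·0.9000 + 0.45·0.1000) ≈ 0.7500
After 'fail': P(defective) = 0.85·0.7500 / (0.85·0.7500 + 0.55·0.2500) ≈ 0.8226
After 'fail': P(defective) = 0.85·0.8226 / (0.85·0.8226 + 0.55·0.1774) ≈ 0.8775
After 'fail': P(defective) = 0.85·0.8775 / (0.85·0.8775 + 0.55·0.1225) ≈ 0.9172
After 'pass': P(defective) = 0.15·0.9172 / (0.15·0.9172 + 0.45·0.0828) ≈ 0.7868
After 'pass': P(defective) = 0.15·0.7868 / (0.15·0.7868 + 0.45·0.2132) ≈ 0.5517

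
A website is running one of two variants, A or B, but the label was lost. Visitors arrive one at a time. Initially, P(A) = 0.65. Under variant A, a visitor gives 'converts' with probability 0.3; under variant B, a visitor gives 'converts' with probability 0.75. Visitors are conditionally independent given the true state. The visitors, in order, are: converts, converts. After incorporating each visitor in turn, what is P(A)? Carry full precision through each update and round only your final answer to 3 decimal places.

0.229

After 'converts': P(A) = 0.3·0.6500 / (0.3·0.6500 + 0.75·0.3500) ≈ 0.4262
After 'converts': P(A) = 0.3·0.4262 / (0.3·0.4262 + 0.75·0.5738) ≈ 0.2291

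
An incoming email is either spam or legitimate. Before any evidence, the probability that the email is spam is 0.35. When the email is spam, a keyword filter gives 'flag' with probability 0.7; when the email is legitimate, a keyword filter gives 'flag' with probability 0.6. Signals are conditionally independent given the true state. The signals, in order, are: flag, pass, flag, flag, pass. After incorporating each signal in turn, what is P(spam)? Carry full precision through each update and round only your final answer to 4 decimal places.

0.3248

Each posterior becomes the prior for the next update.
After 'flag': P(spam) = 0.7·0.3500 / (0.7·0.3500 + 0.6·0.6500) ≈ 0.3858
After 'pass': P(spam) = 0.3·0.3858 / (0.3·0.3858 + 0.4·0.6142) ≈ 0.3203
After 'flag': P(spam) = 0.7·0.3203 / (0.7·0.3203 + 0.6·0.6797) ≈ 0.3547
After 'flag': P(spam) = 0.7·0.3547 / (0.7·0.3547 + 0.6·0.6453) ≈ 0.3907
After 'pass': P(spam) = 0.3·0.3907 / (0.3·0.3907 + 0.4·0.6093) ≈ 0.3248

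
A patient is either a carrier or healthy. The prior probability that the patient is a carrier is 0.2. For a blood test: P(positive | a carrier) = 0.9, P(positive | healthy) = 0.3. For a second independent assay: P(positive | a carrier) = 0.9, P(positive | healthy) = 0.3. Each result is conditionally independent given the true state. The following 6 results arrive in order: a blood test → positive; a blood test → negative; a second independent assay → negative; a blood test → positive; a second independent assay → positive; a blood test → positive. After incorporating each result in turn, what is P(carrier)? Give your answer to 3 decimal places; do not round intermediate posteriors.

Each posterior becomes the prior for the next update.
After a blood test='positive': P(carrier) = 0.9·0.2000 / (0.9·0.2000 + 0.3·0.8000) ≈ 0.4286
After a blood test='negative': P(carrier) = 0.1·0.4286 / (0.1·0.4286 + 0.7·0.5714) ≈ 0.0968
After a second independent assay='negative': P(carrier) = 0.1·0.0968 / (0.1·0.0968 + 0.7·0.9032) ≈ 0.0151
After a blood test='positive': P(carrier) = 0.9·0.0151 / (0.9·0.0151 + 0.3·0.9849) ≈ 0.0439
After a second independent assay='positive': P(carrier) = 0.9·0.0439 / (0.9·0.0439 + 0.3·0.9561) ≈ 0.1211
After a blood test='positive': P(carrier) = 0.9·0.1211 / (0.9·0.1211 + 0.3·0.8789) ≈ 0.2924

0.292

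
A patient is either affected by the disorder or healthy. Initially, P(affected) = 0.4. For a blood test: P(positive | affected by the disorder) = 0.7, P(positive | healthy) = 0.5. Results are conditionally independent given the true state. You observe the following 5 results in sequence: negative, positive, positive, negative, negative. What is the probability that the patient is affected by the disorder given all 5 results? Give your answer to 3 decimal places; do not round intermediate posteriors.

0.220

After 'negative': P(affected) = 0.3·0.4000 / (0.3·0.4000 + 0.5·0.6000) ≈ 0.2857
After 'positive': P(affected) = 0.7·0.2857 / (0.7·0.2857 + 0.5·0.7143) ≈ 0.3590
After 'positive': P(affected) = 0.7·0.3590 / (0.7·0.3590 + 0.5·0.6410) ≈ 0.4395
After 'negative': P(affected) = 0.3·0.4395 / (0.3·0.4395 + 0.5·0.5605) ≈ 0.3199
After 'negative': P(affected) = 0.3·0.3199 / (0.3·0.3199 + 0.5·0.6801) ≈ 0.2201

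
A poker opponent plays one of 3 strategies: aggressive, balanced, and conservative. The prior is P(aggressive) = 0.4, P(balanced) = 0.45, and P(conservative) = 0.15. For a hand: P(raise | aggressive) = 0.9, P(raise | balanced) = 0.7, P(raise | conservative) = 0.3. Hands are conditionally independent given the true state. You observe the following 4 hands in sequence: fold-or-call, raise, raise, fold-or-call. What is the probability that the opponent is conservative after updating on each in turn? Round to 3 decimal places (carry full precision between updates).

0.223

After 'fold-or-call': normaliser = 0.1·0.4000 + 0.3·0.4500 + 0.7·0.1500; P(aggressive) ≈ 0.1429, P(balanced) ≈ 0.4821, P(conservative) ≈ 0.3750
After 'raise': normaliser = 0.9·0.1429 + 0.7·0.4821 + 0.3·0.3750; P(aggressive) ≈ 0.2222, P(balanced) ≈ 0.5833, P(conservative) ≈ 0.1944
After 'raise': normaliser = 0.9·0.2222 + 0.7·0.5833 + 0.3·0.1944; P(aggressive) ≈ 0.3000, P(balanced) ≈ 0.6125, P(conservative) ≈ 0.0875
After 'fold-or-call': normaliser = 0.1·0.3000 + 0.3·0.6125 + 0.7·0.0875; P(aggressive) ≈ 0.1091, P(balanced) ≈ 0.6682, P(conservative) ≈ 0.2227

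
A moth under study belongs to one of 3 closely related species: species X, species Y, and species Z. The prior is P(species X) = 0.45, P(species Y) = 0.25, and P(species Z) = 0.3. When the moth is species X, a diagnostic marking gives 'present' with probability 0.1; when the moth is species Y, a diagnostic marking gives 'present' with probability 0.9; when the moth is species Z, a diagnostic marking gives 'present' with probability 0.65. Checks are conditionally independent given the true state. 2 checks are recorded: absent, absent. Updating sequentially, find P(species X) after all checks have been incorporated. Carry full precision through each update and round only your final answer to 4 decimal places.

After 'absent': normaliser = 0.9·0.4500 + 0.1·0.2500 + 0.35·0.3000; P(species X) ≈ 0.7570, P(species Y) ≈ 0.0467, P(species Z) ≈ 0.1963
After 'absent': normaliser = 0.9·0.7570 + 0.1·0.0467 + 0.35·0.1963; P(species X) ≈ 0.9028, P(species Y) ≈ 0.0062, P(species Z) ≈ 0.0910

0.9028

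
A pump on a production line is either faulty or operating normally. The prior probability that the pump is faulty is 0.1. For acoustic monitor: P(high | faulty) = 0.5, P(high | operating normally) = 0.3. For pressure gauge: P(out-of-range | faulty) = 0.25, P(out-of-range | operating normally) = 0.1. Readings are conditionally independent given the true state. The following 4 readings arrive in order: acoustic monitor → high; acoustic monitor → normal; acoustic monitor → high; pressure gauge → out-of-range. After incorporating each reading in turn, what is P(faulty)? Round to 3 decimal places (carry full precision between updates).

After acoustic monitor='high': P(faulty) = 0.5·0.1000 / (0.5·0.1000 + 0.3·0.9000) ≈ 0.1562
After acoustic monitor='normal': P(faulty) = 0.5·0.1562 / (0.5·0.1562 + 0.7·0.8438) ≈ 0.1168
After acoustic monitor='high': P(faulty) = 0.5·0.1168 / (0.5·0.1168 + 0.3·0.8832) ≈ 0.1806
After pressure gauge='out-of-range': P(faulty) = 0.25·0.1806 / (0.25·0.1806 + 0.1·0.8194) ≈ 0.3553

0.355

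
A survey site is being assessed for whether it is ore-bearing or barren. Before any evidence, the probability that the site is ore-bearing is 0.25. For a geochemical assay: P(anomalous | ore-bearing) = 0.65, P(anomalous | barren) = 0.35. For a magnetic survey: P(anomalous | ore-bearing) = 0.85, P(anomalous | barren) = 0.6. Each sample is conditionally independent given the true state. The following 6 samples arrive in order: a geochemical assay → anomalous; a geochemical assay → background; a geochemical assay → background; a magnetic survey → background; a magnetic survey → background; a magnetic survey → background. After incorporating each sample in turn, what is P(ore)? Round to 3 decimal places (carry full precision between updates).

0.009

After a geochemical assay='anomalous': P(ore) = 0.65·0.2500 / (0.65·0.2500 + 0.35·0.7500) ≈ 0.3824
After a geochemical assay='background': P(ore) = 0.35·0.3824 / (0.35·0.3824 + 0.65·0.6176) ≈ 0.2500
After a geochemical assay='background': P(ore) = 0.35·0.2500 / (0.35·0.2500 + 0.65·0.7500) ≈ 0.1522
After a magnetic survey='background': P(ore) = 0.15·0.1522 / (0.15·0.1522 + 0.4·0.8478) ≈ 0.0631
After a magnetic survey='background': P(ore) = 0.15·0.0631 / (0.15·0.0631 + 0.4·0.9369) ≈ 0.0246
After a magnetic survey='background': P(ore) = 0.15·0.0246 / (0.15·0.0246 + 0.4·0.9754) ≈ 0.0094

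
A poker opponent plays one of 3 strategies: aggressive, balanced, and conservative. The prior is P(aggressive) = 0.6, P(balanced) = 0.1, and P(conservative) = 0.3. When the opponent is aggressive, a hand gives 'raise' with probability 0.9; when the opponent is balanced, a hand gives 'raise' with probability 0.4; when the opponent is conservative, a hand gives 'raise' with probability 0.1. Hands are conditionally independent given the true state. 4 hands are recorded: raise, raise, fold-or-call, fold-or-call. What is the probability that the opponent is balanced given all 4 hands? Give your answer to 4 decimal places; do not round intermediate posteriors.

0.4414

Each posterior becomes the prior for the next update.
After 'raise': normaliser = 0.9·0.6000 + 0.4·0.1000 + 0.1·0.3000; P(aggressive) ≈ 0.8852, P(balanced) ≈ 0.0656, P(conservative) ≈ 0.0492
After 'raise': normaliser = 0.9·0.8852 + 0.4·0.0656 + 0.1·0.0492; P(aggressive) ≈ 0.9624, P(balanced) ≈ 0.0317, P(conservative) ≈ 0.0059
After 'fold-or-call': normaliser = 0.1·0.9624 + 0.6·0.0317 + 0.9·0.0059; P(aggressive) ≈ 0.7980, P(balanced) ≈ 0.1576, P(conservative) ≈ 0.0443
After 'fold-or-call': normaliser = 0.1·0.7980 + 0.6·0.1576 + 0.9·0.0443; P(aggressive) ≈ 0.3724, P(balanced) ≈ 0.4414, P(conservative) ≈ 0.1862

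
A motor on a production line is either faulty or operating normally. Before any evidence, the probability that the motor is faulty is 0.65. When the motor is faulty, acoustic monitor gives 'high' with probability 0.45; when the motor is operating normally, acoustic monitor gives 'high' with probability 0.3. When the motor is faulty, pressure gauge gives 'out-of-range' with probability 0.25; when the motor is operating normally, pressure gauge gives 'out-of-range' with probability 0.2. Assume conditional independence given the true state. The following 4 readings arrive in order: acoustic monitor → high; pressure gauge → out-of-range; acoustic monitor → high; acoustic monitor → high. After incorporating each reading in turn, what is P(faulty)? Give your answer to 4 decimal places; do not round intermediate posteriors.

0.8868

After acoustic monitor='high': P(faulty) = 0.45·0.6500 / (0.45·0.6500 + 0.3·0.3500) ≈ 0.7358
After pressure gauge='out-of-range': P(faulty) = 0.25·0.7358 / (0.25·0.7358 + 0.2·0.2642) ≈ 0.7769
After acoustic monitor='high': P(faulty) = 0.45·0.7769 / (0.45·0.7769 + 0.3·0.2231) ≈ 0.8393
After acoustic monitor='high': P(faulty) = 0.45·0.8393 / (0.45·0.8393 + 0.3·0.1607) ≈ 0.8868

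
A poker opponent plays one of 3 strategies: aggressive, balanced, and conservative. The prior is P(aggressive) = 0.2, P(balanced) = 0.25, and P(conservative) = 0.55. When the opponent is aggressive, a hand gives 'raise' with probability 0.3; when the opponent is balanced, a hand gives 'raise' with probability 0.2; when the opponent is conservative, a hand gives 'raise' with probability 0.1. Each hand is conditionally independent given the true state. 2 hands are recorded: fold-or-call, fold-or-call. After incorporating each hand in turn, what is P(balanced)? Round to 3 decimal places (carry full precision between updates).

0.227

Apply Bayes' rule sequentially, carrying P(balanced) forward.
After 'fold-or-call': normaliser = 0.7·0.2000 + 0.8·0.2500 + 0.9·0.5500; P(aggressive) ≈ 0.1677, P(balanced) ≈ 0.2395, P(conservative) ≈ 0.5928
After 'fold-or-call': normaliser = 0.7·0.1677 + 0.8·0.2395 + 0.9·0.5928; P(aggressive) ≈ 0.1393, P(balanced) ≈ 0.2274, P(conservative) ≈ 0.6333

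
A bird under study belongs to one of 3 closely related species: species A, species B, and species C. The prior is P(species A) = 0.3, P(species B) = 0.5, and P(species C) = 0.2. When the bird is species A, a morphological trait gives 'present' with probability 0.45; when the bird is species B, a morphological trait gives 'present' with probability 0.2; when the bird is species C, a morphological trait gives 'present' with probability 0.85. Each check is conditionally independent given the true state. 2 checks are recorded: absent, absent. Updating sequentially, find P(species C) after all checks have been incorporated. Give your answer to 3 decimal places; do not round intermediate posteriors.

0.011

After 'absent': normaliser = 0.55·0.3000 + 0.8·0.5000 + 0.15·0.2000; P(species A) ≈ 0.2773, P(species B) ≈ 0.6723, P(species C) ≈ 0.0504
After 'absent': normaliser = 0.55·0.2773 + 0.8·0.6723 + 0.15·0.0504; P(species A) ≈ 0.2185, P(species B) ≈ 0.7706, P(species C) ≈ 0.0108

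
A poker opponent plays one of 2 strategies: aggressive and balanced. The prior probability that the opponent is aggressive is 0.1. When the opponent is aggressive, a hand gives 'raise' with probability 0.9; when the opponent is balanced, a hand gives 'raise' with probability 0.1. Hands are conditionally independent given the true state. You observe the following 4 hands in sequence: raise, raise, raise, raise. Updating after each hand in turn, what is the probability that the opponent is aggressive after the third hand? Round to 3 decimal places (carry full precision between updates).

0.988

After 'raise': P(aggressive) = 0.9·0.1000 / (0.9·0.1000 + 0.1·0.9000) ≈ 0.5000
After 'raise': P(aggressive) = 0.9·0.5000 / (0.9·0.5000 + 0.1·0.5000) ≈ 0.9000
After 'raise': P(aggressive) = 0.9·0.9000 / (0.9·0.9000 + 0.1·0.1000) ≈ 0.9878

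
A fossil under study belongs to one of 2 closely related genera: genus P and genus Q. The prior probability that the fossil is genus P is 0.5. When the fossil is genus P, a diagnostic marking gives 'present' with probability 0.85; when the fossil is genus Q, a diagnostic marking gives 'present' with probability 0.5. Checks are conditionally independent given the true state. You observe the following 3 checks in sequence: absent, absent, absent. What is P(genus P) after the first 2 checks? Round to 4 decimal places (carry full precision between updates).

After 'absent': P(genus P) = 0.15·0.5000 / (0.15·0.5000 + 0.5·0.5000) ≈ 0.2308
After 'absent': P(genus P) = 0.15·0.2308 / (0.15·0.2308 + 0.5·0.7692) ≈ 0.0826

0.0826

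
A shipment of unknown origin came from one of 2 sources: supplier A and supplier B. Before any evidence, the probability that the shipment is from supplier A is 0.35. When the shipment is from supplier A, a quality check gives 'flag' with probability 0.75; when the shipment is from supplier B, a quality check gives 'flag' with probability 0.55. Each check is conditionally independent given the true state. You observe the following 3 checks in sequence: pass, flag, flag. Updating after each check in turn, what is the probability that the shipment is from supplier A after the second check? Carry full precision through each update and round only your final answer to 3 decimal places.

0.290

After 'pass': P(supplier A) = 0.25·0.3500 / (0.25·0.3500 + 0.45·0.6500) ≈ 0.2303
After 'flag': P(supplier A) = 0.75·0.2303 / (0.75·0.2303 + 0.55·0.7697) ≈ 0.2897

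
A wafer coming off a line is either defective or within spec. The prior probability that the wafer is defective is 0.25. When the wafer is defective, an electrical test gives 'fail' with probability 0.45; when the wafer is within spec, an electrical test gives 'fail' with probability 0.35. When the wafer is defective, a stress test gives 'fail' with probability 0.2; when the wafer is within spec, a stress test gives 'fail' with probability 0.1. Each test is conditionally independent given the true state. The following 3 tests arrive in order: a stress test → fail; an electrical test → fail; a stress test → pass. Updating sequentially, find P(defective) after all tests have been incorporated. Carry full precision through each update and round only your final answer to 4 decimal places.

0.4324

After a stress test='fail': P(defective) = 0.2·0.2500 / (0.2·0.2500 + 0.1·0.7500) ≈ 0.4000
After an electrical test='fail': P(defective) = 0.45·0.4000 / (0.45·0.4000 + 0.35·0.6000) ≈ 0.4615
After a stress test='pass': P(defective) = 0.8·0.4615 / (0.8·0.4615 + 0.9·0.5385) ≈ 0.4324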